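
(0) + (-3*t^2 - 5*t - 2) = -3*t^2 - 5*t - 2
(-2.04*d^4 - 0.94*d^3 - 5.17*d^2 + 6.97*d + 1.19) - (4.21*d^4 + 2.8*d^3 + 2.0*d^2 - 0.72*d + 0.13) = -6.25*d^4 - 3.74*d^3 - 7.17*d^2 + 7.69*d + 1.06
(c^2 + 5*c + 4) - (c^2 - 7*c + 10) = 12*c - 6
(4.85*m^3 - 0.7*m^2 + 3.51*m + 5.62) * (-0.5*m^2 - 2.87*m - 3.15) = -2.425*m^5 - 13.5695*m^4 - 15.0235*m^3 - 10.6787*m^2 - 27.1859*m - 17.703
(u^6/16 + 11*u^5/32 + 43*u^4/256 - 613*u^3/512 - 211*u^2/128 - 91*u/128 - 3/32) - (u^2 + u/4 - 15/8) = u^6/16 + 11*u^5/32 + 43*u^4/256 - 613*u^3/512 - 339*u^2/128 - 123*u/128 + 57/32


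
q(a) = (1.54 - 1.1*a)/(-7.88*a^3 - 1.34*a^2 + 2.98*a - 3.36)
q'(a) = (1.54 - 1.1*a)*(23.64*a^2 + 2.68*a - 2.98)/(-7.88*a^3 - 1.34*a^2 + 2.98*a - 3.36)^2 - 1.1/(-7.88*a^3 - 1.34*a^2 + 2.98*a - 3.36) = (-17.336*a^3 + 34.9316*a^2 + 4.1272*a - 0.8932)/(62.0944*a^6 + 21.1184*a^5 - 45.1692*a^4 + 44.9672*a^3 + 17.8852*a^2 - 20.0256*a + 11.2896)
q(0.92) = -0.07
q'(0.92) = 0.30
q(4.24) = 0.01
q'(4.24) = -0.00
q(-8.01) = 0.00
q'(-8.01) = 0.00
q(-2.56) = 0.04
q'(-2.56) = 0.04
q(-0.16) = -0.45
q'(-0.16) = -0.04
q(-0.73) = -0.74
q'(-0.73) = 2.12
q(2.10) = 0.01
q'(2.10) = 0.00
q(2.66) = 0.01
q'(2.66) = -0.00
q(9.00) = 0.00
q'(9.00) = -0.00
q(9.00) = 0.00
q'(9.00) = -0.00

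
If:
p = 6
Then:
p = 6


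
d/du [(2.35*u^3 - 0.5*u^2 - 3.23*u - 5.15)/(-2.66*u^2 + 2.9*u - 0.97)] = (-6.251*u^4 + 13.63*u^3 - 16.8803*u^2 - 26.428*u + 18.0681)/(7.0756*u^4 - 15.428*u^3 + 13.5704*u^2 - 5.626*u + 0.9409)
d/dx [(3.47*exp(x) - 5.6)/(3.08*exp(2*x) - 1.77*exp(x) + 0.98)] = (-10.6876*exp(2*x) + 34.496*exp(x) - 6.5114)*exp(x)/(9.4864*exp(4*x) - 10.9032*exp(3*x) + 9.1697*exp(2*x) - 3.4692*exp(x) + 0.9604)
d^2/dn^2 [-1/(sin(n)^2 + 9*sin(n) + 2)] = (4*sin(n)^4 + 27*sin(n)^3 + 67*sin(n)^2 - 72*sin(n) - 158)/(sin(n)^2 + 9*sin(n) + 2)^3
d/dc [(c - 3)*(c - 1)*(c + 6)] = 3*c^2 + 4*c - 21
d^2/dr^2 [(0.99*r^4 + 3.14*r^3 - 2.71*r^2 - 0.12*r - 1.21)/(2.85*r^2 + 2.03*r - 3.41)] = (16.08255*r^6 + 34.36587*r^5 - 33.249744*r^4 + 6.67020999999986*r^3 - 209.266464*r^2 + 170.073354*r - 98.177002)/(23.149125*r^6 + 49.466025*r^5 - 47.85948*r^4 - 110.005903*r^3 + 57.263448*r^2 + 70.815129*r - 39.651821)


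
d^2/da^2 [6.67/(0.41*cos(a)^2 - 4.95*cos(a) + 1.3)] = (-4.484908*(1 - cos(a)^2)^2 + 40.610295*cos(a)^3 - 151.453689*cos(a)^2 - 124.14204*cos(a) + 324.238038)/(0.41*cos(a)^2 - 4.95*cos(a) + 1.3)^3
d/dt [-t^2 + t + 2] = 1 - 2*t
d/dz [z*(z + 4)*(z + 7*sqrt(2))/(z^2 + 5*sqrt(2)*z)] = (z^2 + 10*sqrt(2)*z - 8*sqrt(2) + 70)/(z^2 + 10*sqrt(2)*z + 50)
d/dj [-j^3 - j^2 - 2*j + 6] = -3*j^2 - 2*j - 2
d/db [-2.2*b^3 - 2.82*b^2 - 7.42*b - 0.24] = -6.6*b^2 - 5.64*b - 7.42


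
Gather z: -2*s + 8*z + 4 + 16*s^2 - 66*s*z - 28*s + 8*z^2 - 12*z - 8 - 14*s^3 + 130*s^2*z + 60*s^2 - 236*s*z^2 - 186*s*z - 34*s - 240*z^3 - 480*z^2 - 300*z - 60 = -14*s^3 + 76*s^2 - 64*s - 240*z^3 + z^2*(-236*s - 472) + z*(130*s^2 - 252*s - 304) - 64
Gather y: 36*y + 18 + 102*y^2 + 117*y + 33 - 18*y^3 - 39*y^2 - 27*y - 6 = -18*y^3 + 63*y^2 + 126*y + 45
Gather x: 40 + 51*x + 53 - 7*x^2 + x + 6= -7*x^2 + 52*x + 99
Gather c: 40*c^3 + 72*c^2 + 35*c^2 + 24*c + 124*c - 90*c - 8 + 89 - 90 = 40*c^3 + 107*c^2 + 58*c - 9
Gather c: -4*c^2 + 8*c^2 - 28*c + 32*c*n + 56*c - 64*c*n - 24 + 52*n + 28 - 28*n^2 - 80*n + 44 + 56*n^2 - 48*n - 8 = 4*c^2 + c*(28 - 32*n) + 28*n^2 - 76*n + 40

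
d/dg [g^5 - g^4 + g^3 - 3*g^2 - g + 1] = 5*g^4 - 4*g^3 + 3*g^2 - 6*g - 1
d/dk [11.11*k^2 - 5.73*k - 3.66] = 22.22*k - 5.73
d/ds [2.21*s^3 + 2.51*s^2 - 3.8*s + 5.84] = 6.63*s^2 + 5.02*s - 3.8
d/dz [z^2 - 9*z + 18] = 2*z - 9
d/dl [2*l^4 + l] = 8*l^3 + 1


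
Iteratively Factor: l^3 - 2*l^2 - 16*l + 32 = (l - 4)*(l^2 + 2*l - 8) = (l - 4)*(l + 4)*(l - 2)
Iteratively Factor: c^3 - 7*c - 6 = (c + 1)*(c^2 - c - 6) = (c + 1)*(c + 2)*(c - 3)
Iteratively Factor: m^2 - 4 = (m - 2)*(m + 2)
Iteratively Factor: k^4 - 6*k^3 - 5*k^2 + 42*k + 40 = (k + 1)*(k^3 - 7*k^2 + 2*k + 40) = (k - 5)*(k + 1)*(k^2 - 2*k - 8) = (k - 5)*(k + 1)*(k + 2)*(k - 4)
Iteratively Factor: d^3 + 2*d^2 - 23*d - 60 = (d + 4)*(d^2 - 2*d - 15) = (d - 5)*(d + 4)*(d + 3)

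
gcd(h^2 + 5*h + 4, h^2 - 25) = 1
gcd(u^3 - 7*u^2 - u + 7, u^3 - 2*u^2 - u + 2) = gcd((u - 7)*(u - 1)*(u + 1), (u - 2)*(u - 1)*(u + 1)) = u^2 - 1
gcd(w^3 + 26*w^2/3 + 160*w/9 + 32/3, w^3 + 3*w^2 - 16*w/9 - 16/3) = w + 4/3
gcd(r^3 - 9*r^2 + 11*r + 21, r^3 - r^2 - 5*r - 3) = r^2 - 2*r - 3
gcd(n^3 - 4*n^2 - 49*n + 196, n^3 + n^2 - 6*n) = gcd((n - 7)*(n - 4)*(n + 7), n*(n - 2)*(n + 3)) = 1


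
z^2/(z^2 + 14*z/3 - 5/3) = 3*z^2/(3*z^2 + 14*z - 5)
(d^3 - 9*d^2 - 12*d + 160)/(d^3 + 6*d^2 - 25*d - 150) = (d^2 - 4*d - 32)/(d^2 + 11*d + 30)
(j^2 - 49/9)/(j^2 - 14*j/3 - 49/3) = (j - 7/3)/(j - 7)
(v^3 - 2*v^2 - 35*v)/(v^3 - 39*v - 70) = v/(v + 2)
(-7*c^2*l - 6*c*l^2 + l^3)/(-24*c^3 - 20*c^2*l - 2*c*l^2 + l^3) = l*(7*c^2 + 6*c*l - l^2)/(24*c^3 + 20*c^2*l + 2*c*l^2 - l^3)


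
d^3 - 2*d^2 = d^2*(d - 2)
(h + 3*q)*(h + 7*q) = h^2 + 10*h*q + 21*q^2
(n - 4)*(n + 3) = n^2 - n - 12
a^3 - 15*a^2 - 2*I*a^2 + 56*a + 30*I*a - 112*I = (a - 8)*(a - 7)*(a - 2*I)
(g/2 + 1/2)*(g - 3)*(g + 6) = g^3/2 + 2*g^2 - 15*g/2 - 9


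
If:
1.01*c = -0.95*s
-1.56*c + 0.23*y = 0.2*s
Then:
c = 0.170703125*y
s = -0.181484375*y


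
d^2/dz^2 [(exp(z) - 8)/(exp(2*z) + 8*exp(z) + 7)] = (exp(4*z) - 40*exp(3*z) - 234*exp(2*z) - 344*exp(z) + 497)*exp(z)/(exp(6*z) + 24*exp(5*z) + 213*exp(4*z) + 848*exp(3*z) + 1491*exp(2*z) + 1176*exp(z) + 343)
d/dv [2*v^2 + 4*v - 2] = 4*v + 4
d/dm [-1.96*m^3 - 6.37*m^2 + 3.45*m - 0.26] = -5.88*m^2 - 12.74*m + 3.45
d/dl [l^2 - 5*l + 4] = 2*l - 5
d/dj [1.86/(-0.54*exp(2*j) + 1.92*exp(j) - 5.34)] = (2.0088*exp(j) - 3.5712)*exp(j)/(0.54*exp(2*j) - 1.92*exp(j) + 5.34)^2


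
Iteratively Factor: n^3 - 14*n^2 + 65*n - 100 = (n - 5)*(n^2 - 9*n + 20) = (n - 5)^2*(n - 4)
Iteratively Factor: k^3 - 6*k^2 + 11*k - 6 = (k - 1)*(k^2 - 5*k + 6) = (k - 3)*(k - 1)*(k - 2)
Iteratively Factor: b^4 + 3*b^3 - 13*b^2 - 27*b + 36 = (b + 4)*(b^3 - b^2 - 9*b + 9) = (b + 3)*(b + 4)*(b^2 - 4*b + 3) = (b - 3)*(b + 3)*(b + 4)*(b - 1)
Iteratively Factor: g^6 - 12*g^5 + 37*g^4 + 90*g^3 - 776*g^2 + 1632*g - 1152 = (g - 4)*(g^5 - 8*g^4 + 5*g^3 + 110*g^2 - 336*g + 288) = (g - 4)*(g + 4)*(g^4 - 12*g^3 + 53*g^2 - 102*g + 72) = (g - 4)*(g - 2)*(g + 4)*(g^3 - 10*g^2 + 33*g - 36) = (g - 4)*(g - 3)*(g - 2)*(g + 4)*(g^2 - 7*g + 12) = (g - 4)*(g - 3)^2*(g - 2)*(g + 4)*(g - 4)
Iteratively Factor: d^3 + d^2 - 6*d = (d - 2)*(d^2 + 3*d) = d*(d - 2)*(d + 3)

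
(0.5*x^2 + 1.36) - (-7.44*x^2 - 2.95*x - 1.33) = 7.94*x^2 + 2.95*x + 2.69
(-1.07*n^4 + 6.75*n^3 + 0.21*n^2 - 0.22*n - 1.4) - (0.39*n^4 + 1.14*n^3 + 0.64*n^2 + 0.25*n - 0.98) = -1.46*n^4 + 5.61*n^3 - 0.43*n^2 - 0.47*n - 0.42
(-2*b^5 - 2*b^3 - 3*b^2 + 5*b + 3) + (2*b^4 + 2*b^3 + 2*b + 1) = -2*b^5 + 2*b^4 - 3*b^2 + 7*b + 4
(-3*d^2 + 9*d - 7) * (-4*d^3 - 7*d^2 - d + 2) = 12*d^5 - 15*d^4 - 32*d^3 + 34*d^2 + 25*d - 14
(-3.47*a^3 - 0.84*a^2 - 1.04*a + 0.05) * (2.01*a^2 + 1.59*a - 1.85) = -6.9747*a^5 - 7.2057*a^4 + 2.9935*a^3 + 0.000899999999999901*a^2 + 2.0035*a - 0.0925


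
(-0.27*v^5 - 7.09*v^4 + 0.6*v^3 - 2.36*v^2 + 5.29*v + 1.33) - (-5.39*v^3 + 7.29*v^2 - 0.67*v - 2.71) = -0.27*v^5 - 7.09*v^4 + 5.99*v^3 - 9.65*v^2 + 5.96*v + 4.04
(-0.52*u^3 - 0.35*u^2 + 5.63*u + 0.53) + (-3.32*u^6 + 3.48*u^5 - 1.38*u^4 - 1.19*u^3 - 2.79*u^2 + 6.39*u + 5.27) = -3.32*u^6 + 3.48*u^5 - 1.38*u^4 - 1.71*u^3 - 3.14*u^2 + 12.02*u + 5.8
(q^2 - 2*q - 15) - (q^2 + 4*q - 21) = 6 - 6*q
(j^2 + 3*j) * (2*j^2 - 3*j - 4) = 2*j^4 + 3*j^3 - 13*j^2 - 12*j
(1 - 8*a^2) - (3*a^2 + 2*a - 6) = -11*a^2 - 2*a + 7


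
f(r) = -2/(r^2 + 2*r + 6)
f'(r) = -2*(-2*r - 2)/(r^2 + 2*r + 6)^2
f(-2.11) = -0.32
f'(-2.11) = -0.11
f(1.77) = -0.16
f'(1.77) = 0.07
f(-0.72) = -0.39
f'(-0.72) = 0.04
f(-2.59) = -0.27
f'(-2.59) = -0.11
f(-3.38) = -0.19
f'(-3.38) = -0.08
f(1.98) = -0.14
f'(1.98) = 0.06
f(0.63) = -0.26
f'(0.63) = 0.11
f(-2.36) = -0.29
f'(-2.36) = -0.12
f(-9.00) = -0.03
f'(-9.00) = -0.00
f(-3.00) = -0.22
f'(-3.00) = -0.10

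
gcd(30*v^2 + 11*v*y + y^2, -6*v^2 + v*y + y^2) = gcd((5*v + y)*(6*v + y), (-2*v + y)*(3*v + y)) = 1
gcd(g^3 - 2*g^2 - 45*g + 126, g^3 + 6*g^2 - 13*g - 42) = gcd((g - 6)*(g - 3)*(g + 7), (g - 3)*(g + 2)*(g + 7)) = g^2 + 4*g - 21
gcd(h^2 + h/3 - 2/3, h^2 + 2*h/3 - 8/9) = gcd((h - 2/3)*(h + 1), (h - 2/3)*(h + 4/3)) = h - 2/3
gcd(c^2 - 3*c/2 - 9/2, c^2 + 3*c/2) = c + 3/2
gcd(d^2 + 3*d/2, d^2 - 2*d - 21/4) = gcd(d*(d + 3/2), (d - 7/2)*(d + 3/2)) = d + 3/2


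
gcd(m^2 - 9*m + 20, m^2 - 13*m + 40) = m - 5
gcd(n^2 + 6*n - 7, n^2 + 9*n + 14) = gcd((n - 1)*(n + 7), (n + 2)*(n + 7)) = n + 7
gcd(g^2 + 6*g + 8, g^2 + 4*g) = g + 4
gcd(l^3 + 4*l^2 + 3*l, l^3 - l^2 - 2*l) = l^2 + l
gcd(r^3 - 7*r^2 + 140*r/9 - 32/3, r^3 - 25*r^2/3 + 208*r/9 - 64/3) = r^2 - 17*r/3 + 8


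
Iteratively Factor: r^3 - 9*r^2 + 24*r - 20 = (r - 2)*(r^2 - 7*r + 10) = (r - 5)*(r - 2)*(r - 2)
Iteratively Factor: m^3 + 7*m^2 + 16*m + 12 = (m + 3)*(m^2 + 4*m + 4) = (m + 2)*(m + 3)*(m + 2)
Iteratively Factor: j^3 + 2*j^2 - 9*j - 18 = (j + 2)*(j^2 - 9) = (j - 3)*(j + 2)*(j + 3)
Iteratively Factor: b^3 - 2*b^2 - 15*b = (b + 3)*(b^2 - 5*b) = (b - 5)*(b + 3)*(b)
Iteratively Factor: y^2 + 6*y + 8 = (y + 2)*(y + 4)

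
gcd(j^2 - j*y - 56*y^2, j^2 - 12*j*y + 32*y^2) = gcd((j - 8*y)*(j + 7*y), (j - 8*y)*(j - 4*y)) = -j + 8*y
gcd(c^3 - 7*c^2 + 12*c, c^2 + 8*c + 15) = 1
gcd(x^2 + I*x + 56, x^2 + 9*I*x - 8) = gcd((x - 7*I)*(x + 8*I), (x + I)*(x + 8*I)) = x + 8*I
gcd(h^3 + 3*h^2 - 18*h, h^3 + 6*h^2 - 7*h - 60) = h - 3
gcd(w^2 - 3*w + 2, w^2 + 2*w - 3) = w - 1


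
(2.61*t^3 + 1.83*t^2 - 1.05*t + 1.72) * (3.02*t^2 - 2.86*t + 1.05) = 7.8822*t^5 - 1.938*t^4 - 5.6643*t^3 + 10.1189*t^2 - 6.0217*t + 1.806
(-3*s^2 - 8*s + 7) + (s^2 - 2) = -2*s^2 - 8*s + 5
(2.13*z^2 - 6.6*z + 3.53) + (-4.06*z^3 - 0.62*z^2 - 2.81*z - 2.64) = -4.06*z^3 + 1.51*z^2 - 9.41*z + 0.89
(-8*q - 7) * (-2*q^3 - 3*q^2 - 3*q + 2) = 16*q^4 + 38*q^3 + 45*q^2 + 5*q - 14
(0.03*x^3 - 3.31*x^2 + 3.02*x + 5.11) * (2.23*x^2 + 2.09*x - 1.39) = 0.0669*x^5 - 7.3186*x^4 - 0.224999999999999*x^3 + 22.308*x^2 + 6.4821*x - 7.1029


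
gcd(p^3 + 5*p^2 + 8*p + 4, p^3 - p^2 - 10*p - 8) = p^2 + 3*p + 2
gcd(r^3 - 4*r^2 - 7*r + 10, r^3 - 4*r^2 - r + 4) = r - 1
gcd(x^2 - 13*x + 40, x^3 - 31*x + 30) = x - 5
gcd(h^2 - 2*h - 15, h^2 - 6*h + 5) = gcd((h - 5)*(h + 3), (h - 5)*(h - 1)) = h - 5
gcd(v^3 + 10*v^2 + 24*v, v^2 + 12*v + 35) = 1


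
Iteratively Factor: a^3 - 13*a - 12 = (a + 1)*(a^2 - a - 12) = (a - 4)*(a + 1)*(a + 3)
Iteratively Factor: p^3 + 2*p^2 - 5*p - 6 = (p - 2)*(p^2 + 4*p + 3) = (p - 2)*(p + 3)*(p + 1)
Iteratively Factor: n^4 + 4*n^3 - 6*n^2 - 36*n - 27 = (n - 3)*(n^3 + 7*n^2 + 15*n + 9) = (n - 3)*(n + 1)*(n^2 + 6*n + 9) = (n - 3)*(n + 1)*(n + 3)*(n + 3)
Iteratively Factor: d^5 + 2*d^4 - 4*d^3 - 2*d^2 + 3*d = (d - 1)*(d^4 + 3*d^3 - d^2 - 3*d) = d*(d - 1)*(d^3 + 3*d^2 - d - 3) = d*(d - 1)^2*(d^2 + 4*d + 3) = d*(d - 1)^2*(d + 1)*(d + 3)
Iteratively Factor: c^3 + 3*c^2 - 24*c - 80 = (c - 5)*(c^2 + 8*c + 16) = (c - 5)*(c + 4)*(c + 4)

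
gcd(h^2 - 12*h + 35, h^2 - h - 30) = 1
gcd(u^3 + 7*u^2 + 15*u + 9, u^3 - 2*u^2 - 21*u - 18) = u^2 + 4*u + 3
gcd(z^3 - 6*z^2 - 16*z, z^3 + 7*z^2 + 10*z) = z^2 + 2*z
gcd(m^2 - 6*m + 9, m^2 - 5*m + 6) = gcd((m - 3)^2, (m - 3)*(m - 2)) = m - 3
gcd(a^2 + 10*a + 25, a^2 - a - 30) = a + 5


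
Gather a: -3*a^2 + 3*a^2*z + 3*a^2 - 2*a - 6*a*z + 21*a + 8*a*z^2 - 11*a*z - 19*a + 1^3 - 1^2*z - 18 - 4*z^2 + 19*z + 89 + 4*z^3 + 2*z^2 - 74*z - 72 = 3*a^2*z + a*(8*z^2 - 17*z) + 4*z^3 - 2*z^2 - 56*z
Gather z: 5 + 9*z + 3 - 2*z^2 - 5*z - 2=-2*z^2 + 4*z + 6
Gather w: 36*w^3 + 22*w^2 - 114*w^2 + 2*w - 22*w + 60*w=36*w^3 - 92*w^2 + 40*w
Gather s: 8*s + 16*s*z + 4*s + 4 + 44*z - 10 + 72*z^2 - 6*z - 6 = s*(16*z + 12) + 72*z^2 + 38*z - 12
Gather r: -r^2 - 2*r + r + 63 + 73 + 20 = -r^2 - r + 156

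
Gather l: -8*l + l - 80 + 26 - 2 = -7*l - 56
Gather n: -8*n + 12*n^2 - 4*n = 12*n^2 - 12*n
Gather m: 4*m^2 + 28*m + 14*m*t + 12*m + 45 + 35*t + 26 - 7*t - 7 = 4*m^2 + m*(14*t + 40) + 28*t + 64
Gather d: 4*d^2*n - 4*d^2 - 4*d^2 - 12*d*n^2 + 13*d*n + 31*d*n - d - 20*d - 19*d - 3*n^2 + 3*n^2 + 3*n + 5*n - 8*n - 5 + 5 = d^2*(4*n - 8) + d*(-12*n^2 + 44*n - 40)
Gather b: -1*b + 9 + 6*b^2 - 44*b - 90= 6*b^2 - 45*b - 81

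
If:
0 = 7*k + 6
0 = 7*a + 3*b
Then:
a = -3*b/7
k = -6/7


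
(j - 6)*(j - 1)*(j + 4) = j^3 - 3*j^2 - 22*j + 24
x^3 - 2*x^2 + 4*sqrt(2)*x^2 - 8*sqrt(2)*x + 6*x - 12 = (x - 2)*(x + sqrt(2))*(x + 3*sqrt(2))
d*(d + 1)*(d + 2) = d^3 + 3*d^2 + 2*d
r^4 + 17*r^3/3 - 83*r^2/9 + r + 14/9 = (r - 1)*(r - 2/3)*(r + 1/3)*(r + 7)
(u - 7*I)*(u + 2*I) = u^2 - 5*I*u + 14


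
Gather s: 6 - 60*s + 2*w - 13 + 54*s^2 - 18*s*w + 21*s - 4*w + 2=54*s^2 + s*(-18*w - 39) - 2*w - 5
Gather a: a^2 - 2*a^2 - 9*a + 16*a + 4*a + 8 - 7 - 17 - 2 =-a^2 + 11*a - 18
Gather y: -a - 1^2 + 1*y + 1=-a + y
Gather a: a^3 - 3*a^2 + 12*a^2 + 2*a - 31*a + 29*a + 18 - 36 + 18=a^3 + 9*a^2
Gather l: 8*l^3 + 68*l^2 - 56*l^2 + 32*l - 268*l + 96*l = 8*l^3 + 12*l^2 - 140*l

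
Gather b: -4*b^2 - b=-4*b^2 - b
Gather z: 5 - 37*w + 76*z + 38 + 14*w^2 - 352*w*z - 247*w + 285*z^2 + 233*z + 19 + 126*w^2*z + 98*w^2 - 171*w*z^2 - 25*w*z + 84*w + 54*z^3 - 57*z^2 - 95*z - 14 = 112*w^2 - 200*w + 54*z^3 + z^2*(228 - 171*w) + z*(126*w^2 - 377*w + 214) + 48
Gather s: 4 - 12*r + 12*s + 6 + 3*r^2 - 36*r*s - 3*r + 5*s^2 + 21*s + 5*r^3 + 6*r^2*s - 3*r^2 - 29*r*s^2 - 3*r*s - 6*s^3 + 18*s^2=5*r^3 - 15*r - 6*s^3 + s^2*(23 - 29*r) + s*(6*r^2 - 39*r + 33) + 10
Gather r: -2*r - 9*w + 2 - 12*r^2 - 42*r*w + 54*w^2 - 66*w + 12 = -12*r^2 + r*(-42*w - 2) + 54*w^2 - 75*w + 14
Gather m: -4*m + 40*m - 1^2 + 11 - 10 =36*m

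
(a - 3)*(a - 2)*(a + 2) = a^3 - 3*a^2 - 4*a + 12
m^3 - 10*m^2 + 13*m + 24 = (m - 8)*(m - 3)*(m + 1)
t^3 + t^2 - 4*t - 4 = (t - 2)*(t + 1)*(t + 2)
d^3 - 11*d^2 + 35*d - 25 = (d - 5)^2*(d - 1)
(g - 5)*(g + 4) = g^2 - g - 20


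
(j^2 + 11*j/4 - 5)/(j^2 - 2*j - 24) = (j - 5/4)/(j - 6)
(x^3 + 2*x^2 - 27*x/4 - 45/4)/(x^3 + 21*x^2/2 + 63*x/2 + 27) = (x - 5/2)/(x + 6)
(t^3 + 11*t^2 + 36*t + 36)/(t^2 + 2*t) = t + 9 + 18/t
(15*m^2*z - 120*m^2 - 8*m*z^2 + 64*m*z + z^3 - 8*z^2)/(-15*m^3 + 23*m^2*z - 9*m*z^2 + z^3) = (z - 8)/(-m + z)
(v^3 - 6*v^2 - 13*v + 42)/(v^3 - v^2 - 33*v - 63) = (v - 2)/(v + 3)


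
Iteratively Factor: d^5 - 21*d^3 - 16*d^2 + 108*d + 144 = (d + 2)*(d^4 - 2*d^3 - 17*d^2 + 18*d + 72) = (d + 2)*(d + 3)*(d^3 - 5*d^2 - 2*d + 24) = (d - 3)*(d + 2)*(d + 3)*(d^2 - 2*d - 8) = (d - 3)*(d + 2)^2*(d + 3)*(d - 4)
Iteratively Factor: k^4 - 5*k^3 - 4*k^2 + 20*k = (k - 5)*(k^3 - 4*k) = (k - 5)*(k + 2)*(k^2 - 2*k) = (k - 5)*(k - 2)*(k + 2)*(k)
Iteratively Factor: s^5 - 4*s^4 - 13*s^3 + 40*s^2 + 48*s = (s + 1)*(s^4 - 5*s^3 - 8*s^2 + 48*s) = (s + 1)*(s + 3)*(s^3 - 8*s^2 + 16*s) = (s - 4)*(s + 1)*(s + 3)*(s^2 - 4*s) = s*(s - 4)*(s + 1)*(s + 3)*(s - 4)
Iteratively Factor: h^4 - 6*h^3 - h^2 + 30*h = (h - 5)*(h^3 - h^2 - 6*h) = (h - 5)*(h - 3)*(h^2 + 2*h) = h*(h - 5)*(h - 3)*(h + 2)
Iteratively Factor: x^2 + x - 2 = (x + 2)*(x - 1)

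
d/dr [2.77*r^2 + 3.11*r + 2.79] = 5.54*r + 3.11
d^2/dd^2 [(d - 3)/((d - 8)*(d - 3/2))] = 4*(4*d^3 - 36*d^2 + 198*d - 483)/(8*d^6 - 228*d^5 + 2454*d^4 - 12331*d^3 + 29448*d^2 - 32832*d + 13824)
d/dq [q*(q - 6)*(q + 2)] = 3*q^2 - 8*q - 12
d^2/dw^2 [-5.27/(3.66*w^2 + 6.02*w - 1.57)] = (141.189624*w^2 + 232.229928*w - 5.27*(7.32*w + 6.02)*(14.64*w + 12.04) - 60.564948)/(3.66*w^2 + 6.02*w - 1.57)^3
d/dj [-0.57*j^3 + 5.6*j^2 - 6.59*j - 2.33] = -1.71*j^2 + 11.2*j - 6.59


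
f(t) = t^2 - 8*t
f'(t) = 2*t - 8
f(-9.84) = 175.55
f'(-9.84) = -27.68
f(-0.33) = 2.75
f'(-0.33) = -8.66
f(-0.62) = 5.34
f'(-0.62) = -9.24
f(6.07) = -11.72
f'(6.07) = 4.14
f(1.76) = -10.98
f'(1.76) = -4.48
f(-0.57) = 4.88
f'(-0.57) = -9.14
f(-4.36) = 53.89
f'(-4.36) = -16.72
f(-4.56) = 57.27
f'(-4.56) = -17.12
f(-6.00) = 84.00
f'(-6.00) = -20.00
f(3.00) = -15.00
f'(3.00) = -2.00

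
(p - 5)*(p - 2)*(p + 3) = p^3 - 4*p^2 - 11*p + 30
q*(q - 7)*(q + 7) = q^3 - 49*q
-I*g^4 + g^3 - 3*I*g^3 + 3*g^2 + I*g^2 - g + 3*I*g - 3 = (g - 1)*(g + 1)*(g + 3)*(-I*g + 1)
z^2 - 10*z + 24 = (z - 6)*(z - 4)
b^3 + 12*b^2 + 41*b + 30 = (b + 1)*(b + 5)*(b + 6)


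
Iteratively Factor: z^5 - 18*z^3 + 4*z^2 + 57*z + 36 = (z + 1)*(z^4 - z^3 - 17*z^2 + 21*z + 36) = (z + 1)^2*(z^3 - 2*z^2 - 15*z + 36) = (z - 3)*(z + 1)^2*(z^2 + z - 12) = (z - 3)*(z + 1)^2*(z + 4)*(z - 3)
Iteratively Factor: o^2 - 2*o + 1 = (o - 1)*(o - 1)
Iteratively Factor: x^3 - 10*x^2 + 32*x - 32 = (x - 4)*(x^2 - 6*x + 8) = (x - 4)*(x - 2)*(x - 4)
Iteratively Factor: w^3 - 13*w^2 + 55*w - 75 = (w - 5)*(w^2 - 8*w + 15) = (w - 5)*(w - 3)*(w - 5)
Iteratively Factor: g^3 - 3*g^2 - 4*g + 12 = (g - 3)*(g^2 - 4) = (g - 3)*(g - 2)*(g + 2)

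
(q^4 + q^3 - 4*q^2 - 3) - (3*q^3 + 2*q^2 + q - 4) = q^4 - 2*q^3 - 6*q^2 - q + 1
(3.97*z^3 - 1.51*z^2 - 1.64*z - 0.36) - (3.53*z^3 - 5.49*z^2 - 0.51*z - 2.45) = 0.44*z^3 + 3.98*z^2 - 1.13*z + 2.09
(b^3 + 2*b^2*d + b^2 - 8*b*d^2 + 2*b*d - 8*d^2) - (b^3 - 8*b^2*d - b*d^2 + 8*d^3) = 10*b^2*d + b^2 - 7*b*d^2 + 2*b*d - 8*d^3 - 8*d^2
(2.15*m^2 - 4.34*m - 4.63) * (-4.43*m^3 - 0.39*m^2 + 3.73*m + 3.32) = -9.5245*m^5 + 18.3877*m^4 + 30.223*m^3 - 7.2445*m^2 - 31.6787*m - 15.3716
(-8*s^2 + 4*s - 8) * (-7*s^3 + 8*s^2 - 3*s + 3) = 56*s^5 - 92*s^4 + 112*s^3 - 100*s^2 + 36*s - 24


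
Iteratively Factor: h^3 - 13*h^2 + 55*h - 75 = (h - 5)*(h^2 - 8*h + 15) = (h - 5)^2*(h - 3)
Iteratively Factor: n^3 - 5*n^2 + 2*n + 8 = (n - 4)*(n^2 - n - 2) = (n - 4)*(n + 1)*(n - 2)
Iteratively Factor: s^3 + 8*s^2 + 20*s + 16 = (s + 4)*(s^2 + 4*s + 4) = (s + 2)*(s + 4)*(s + 2)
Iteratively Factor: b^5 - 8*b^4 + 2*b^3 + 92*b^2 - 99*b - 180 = (b + 3)*(b^4 - 11*b^3 + 35*b^2 - 13*b - 60) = (b - 3)*(b + 3)*(b^3 - 8*b^2 + 11*b + 20) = (b - 3)*(b + 1)*(b + 3)*(b^2 - 9*b + 20) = (b - 4)*(b - 3)*(b + 1)*(b + 3)*(b - 5)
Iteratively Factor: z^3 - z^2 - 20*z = (z + 4)*(z^2 - 5*z) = (z - 5)*(z + 4)*(z)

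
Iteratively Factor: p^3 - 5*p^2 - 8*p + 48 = (p - 4)*(p^2 - p - 12) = (p - 4)*(p + 3)*(p - 4)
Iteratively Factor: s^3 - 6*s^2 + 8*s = (s - 2)*(s^2 - 4*s) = s*(s - 2)*(s - 4)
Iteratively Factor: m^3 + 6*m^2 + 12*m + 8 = (m + 2)*(m^2 + 4*m + 4) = (m + 2)^2*(m + 2)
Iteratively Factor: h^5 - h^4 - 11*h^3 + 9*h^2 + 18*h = (h + 3)*(h^4 - 4*h^3 + h^2 + 6*h) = h*(h + 3)*(h^3 - 4*h^2 + h + 6) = h*(h - 3)*(h + 3)*(h^2 - h - 2) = h*(h - 3)*(h - 2)*(h + 3)*(h + 1)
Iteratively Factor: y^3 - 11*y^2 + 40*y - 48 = (y - 4)*(y^2 - 7*y + 12) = (y - 4)^2*(y - 3)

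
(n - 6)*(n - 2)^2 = n^3 - 10*n^2 + 28*n - 24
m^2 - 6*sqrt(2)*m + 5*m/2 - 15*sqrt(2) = (m + 5/2)*(m - 6*sqrt(2))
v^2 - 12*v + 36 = (v - 6)^2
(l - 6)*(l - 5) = l^2 - 11*l + 30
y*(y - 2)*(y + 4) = y^3 + 2*y^2 - 8*y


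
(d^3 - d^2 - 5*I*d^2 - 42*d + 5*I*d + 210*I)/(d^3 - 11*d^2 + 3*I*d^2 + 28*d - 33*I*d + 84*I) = (d^2 + d*(6 - 5*I) - 30*I)/(d^2 + d*(-4 + 3*I) - 12*I)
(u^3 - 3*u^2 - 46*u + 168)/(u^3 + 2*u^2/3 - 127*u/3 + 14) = 3*(u - 4)/(3*u - 1)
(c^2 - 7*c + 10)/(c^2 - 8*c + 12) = (c - 5)/(c - 6)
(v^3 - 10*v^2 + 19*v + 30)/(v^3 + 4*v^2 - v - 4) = (v^2 - 11*v + 30)/(v^2 + 3*v - 4)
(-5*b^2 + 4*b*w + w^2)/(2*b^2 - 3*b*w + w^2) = (5*b + w)/(-2*b + w)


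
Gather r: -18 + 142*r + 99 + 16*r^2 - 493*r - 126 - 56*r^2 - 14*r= -40*r^2 - 365*r - 45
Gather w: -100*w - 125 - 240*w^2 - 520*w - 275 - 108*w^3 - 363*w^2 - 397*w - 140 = -108*w^3 - 603*w^2 - 1017*w - 540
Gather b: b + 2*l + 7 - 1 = b + 2*l + 6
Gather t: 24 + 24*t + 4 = 24*t + 28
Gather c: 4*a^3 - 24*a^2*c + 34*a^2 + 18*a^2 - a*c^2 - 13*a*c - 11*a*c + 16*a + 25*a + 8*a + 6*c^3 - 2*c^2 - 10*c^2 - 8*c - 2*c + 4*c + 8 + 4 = 4*a^3 + 52*a^2 + 49*a + 6*c^3 + c^2*(-a - 12) + c*(-24*a^2 - 24*a - 6) + 12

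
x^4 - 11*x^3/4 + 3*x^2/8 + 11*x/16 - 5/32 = (x - 5/2)*(x - 1/2)*(x - 1/4)*(x + 1/2)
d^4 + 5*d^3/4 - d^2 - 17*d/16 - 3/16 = (d - 1)*(d + 1/4)*(d + 1/2)*(d + 3/2)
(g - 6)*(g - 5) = g^2 - 11*g + 30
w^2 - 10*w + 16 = (w - 8)*(w - 2)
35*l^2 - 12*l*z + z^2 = (-7*l + z)*(-5*l + z)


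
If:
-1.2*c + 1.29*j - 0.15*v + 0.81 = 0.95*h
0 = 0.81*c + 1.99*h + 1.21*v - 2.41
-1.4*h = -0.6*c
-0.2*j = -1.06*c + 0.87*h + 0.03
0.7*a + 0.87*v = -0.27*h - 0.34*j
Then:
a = -2.39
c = -0.10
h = -0.04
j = -0.51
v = 2.14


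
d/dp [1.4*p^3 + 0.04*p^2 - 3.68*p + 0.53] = 4.2*p^2 + 0.08*p - 3.68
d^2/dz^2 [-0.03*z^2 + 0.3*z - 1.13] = -0.0600000000000000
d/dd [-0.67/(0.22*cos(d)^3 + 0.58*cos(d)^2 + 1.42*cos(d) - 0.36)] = (0.4422*sin(d)^2 - 0.7772*cos(d) - 1.3936)*sin(d)/(0.22*cos(d)^3 + 0.58*cos(d)^2 + 1.42*cos(d) - 0.36)^2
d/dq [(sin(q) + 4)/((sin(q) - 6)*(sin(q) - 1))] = (-8*sin(q) + cos(q)^2 + 33)*cos(q)/((sin(q) - 6)^2*(sin(q) - 1)^2)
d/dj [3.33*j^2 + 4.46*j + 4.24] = 6.66*j + 4.46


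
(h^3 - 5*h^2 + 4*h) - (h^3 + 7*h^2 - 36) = -12*h^2 + 4*h + 36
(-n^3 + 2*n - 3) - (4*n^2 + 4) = -n^3 - 4*n^2 + 2*n - 7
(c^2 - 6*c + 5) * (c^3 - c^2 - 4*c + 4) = c^5 - 7*c^4 + 7*c^3 + 23*c^2 - 44*c + 20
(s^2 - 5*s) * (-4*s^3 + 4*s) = -4*s^5 + 20*s^4 + 4*s^3 - 20*s^2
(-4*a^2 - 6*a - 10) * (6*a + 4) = -24*a^3 - 52*a^2 - 84*a - 40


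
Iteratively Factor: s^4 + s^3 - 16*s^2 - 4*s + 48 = (s + 4)*(s^3 - 3*s^2 - 4*s + 12) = (s - 2)*(s + 4)*(s^2 - s - 6) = (s - 3)*(s - 2)*(s + 4)*(s + 2)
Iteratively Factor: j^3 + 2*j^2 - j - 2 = (j - 1)*(j^2 + 3*j + 2) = (j - 1)*(j + 2)*(j + 1)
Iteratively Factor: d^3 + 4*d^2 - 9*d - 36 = (d + 4)*(d^2 - 9) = (d - 3)*(d + 4)*(d + 3)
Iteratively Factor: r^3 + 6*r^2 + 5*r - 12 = (r + 4)*(r^2 + 2*r - 3) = (r - 1)*(r + 4)*(r + 3)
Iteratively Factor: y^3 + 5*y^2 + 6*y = (y)*(y^2 + 5*y + 6) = y*(y + 3)*(y + 2)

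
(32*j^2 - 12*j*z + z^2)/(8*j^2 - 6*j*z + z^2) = (-8*j + z)/(-2*j + z)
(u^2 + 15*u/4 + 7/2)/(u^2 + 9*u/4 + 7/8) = 2*(u + 2)/(2*u + 1)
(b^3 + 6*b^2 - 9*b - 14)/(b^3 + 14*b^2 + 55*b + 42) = (b - 2)/(b + 6)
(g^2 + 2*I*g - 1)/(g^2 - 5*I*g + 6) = (g + I)/(g - 6*I)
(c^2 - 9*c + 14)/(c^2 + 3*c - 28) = (c^2 - 9*c + 14)/(c^2 + 3*c - 28)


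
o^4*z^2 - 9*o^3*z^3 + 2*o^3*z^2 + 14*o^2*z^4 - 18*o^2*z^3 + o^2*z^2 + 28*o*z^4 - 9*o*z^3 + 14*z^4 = (o - 7*z)*(o - 2*z)*(o*z + z)^2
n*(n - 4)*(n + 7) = n^3 + 3*n^2 - 28*n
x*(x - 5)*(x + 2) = x^3 - 3*x^2 - 10*x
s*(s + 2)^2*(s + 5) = s^4 + 9*s^3 + 24*s^2 + 20*s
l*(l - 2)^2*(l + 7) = l^4 + 3*l^3 - 24*l^2 + 28*l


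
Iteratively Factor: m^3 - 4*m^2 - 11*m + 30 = (m - 2)*(m^2 - 2*m - 15) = (m - 5)*(m - 2)*(m + 3)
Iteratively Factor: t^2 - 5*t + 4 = (t - 4)*(t - 1)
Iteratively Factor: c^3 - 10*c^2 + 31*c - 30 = (c - 3)*(c^2 - 7*c + 10) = (c - 5)*(c - 3)*(c - 2)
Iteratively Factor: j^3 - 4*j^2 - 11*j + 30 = (j + 3)*(j^2 - 7*j + 10) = (j - 2)*(j + 3)*(j - 5)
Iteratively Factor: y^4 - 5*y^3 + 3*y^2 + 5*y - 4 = (y - 1)*(y^3 - 4*y^2 - y + 4) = (y - 4)*(y - 1)*(y^2 - 1) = (y - 4)*(y - 1)^2*(y + 1)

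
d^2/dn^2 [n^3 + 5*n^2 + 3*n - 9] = 6*n + 10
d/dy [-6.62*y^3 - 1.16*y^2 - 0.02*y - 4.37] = -19.86*y^2 - 2.32*y - 0.02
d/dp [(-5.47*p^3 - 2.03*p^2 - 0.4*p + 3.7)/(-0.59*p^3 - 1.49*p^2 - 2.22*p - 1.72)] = (6.9526*p^4 + 23.8148*p^3 + 38.6848*p^2 + 18.0092*p + 8.902)/(0.3481*p^6 + 1.7582*p^5 + 4.8397*p^4 + 8.6452*p^3 + 10.054*p^2 + 7.6368*p + 2.9584)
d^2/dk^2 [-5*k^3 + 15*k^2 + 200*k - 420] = 30 - 30*k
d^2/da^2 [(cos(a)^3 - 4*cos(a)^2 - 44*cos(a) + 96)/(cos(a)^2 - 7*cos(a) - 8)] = -(sin(a)^4 + 10*sin(a)^2 + 73*cos(a)/4 + 3*cos(3*a)/4 + 19)/(cos(a) + 1)^3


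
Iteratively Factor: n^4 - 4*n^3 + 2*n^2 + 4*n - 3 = (n - 1)*(n^3 - 3*n^2 - n + 3) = (n - 3)*(n - 1)*(n^2 - 1) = (n - 3)*(n - 1)*(n + 1)*(n - 1)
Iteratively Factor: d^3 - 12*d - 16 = (d + 2)*(d^2 - 2*d - 8) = (d + 2)^2*(d - 4)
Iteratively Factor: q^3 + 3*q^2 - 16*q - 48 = (q + 3)*(q^2 - 16) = (q + 3)*(q + 4)*(q - 4)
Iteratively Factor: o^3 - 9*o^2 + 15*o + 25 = (o - 5)*(o^2 - 4*o - 5) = (o - 5)^2*(o + 1)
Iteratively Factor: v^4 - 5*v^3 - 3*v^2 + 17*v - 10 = (v - 5)*(v^3 - 3*v + 2) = (v - 5)*(v - 1)*(v^2 + v - 2) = (v - 5)*(v - 1)^2*(v + 2)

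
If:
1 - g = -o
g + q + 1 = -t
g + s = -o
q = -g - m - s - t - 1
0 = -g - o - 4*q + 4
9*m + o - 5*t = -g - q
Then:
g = -5/44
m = -27/22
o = -49/44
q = 115/88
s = 27/22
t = -193/88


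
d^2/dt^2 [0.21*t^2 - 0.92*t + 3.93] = 0.420000000000000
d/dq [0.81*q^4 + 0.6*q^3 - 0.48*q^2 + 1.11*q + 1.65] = 3.24*q^3 + 1.8*q^2 - 0.96*q + 1.11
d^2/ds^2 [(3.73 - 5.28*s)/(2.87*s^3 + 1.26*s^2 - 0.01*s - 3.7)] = (-260.944992*s^5 + 254.122428*s^4 + 198.746688*s^3 - 637.931658*s^2 + 89.679072*s + 35.169986)/(23.639903*s^9 + 31.135482*s^8 + 13.422129*s^7 - 89.646186*s^6 - 80.326407*s^5 - 16.984842*s^4 + 118.150619*s^3 + 51.74709*s^2 - 0.4107*s - 50.653)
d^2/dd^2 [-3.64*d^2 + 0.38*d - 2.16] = -7.28000000000000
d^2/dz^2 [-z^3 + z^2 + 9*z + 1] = 2 - 6*z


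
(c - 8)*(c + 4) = c^2 - 4*c - 32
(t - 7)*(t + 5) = t^2 - 2*t - 35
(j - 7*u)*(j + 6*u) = j^2 - j*u - 42*u^2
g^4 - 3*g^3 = g^3*(g - 3)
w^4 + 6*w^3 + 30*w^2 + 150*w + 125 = (w + 1)*(w + 5)*(w - 5*I)*(w + 5*I)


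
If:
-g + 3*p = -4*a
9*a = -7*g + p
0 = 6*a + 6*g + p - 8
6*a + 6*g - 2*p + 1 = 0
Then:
No Solution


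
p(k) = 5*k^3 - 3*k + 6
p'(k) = 15*k^2 - 3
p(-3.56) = -208.91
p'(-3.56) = 187.10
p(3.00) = 132.00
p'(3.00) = 132.00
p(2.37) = 65.45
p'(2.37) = 81.25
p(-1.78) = -16.86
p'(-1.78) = 44.53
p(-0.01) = 6.03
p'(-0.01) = -3.00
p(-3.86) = -269.98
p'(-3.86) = 220.49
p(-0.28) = 6.73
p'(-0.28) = -1.82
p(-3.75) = -246.42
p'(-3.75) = 207.94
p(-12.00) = -8598.00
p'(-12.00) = 2157.00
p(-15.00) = -16824.00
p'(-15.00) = 3372.00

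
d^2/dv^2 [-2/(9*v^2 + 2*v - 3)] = 4*(81*v^2 + 18*v - 4*(9*v + 1)^2 - 27)/(9*v^2 + 2*v - 3)^3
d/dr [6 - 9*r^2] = -18*r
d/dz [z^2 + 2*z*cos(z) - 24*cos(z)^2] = -2*z*sin(z) + 2*z + 24*sin(2*z) + 2*cos(z)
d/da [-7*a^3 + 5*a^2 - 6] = a*(10 - 21*a)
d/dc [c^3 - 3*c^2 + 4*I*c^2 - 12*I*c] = 3*c^2 + c*(-6 + 8*I) - 12*I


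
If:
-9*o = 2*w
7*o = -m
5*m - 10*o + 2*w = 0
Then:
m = 0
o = 0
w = 0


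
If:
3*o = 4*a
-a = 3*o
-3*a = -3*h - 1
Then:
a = 0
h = -1/3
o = 0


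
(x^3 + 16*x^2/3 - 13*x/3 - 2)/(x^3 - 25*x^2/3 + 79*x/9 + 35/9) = 3*(x^2 + 5*x - 6)/(3*x^2 - 26*x + 35)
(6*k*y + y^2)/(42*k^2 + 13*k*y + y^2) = y/(7*k + y)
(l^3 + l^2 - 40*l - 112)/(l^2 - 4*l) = (l^3 + l^2 - 40*l - 112)/(l*(l - 4))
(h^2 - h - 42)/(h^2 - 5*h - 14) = (h + 6)/(h + 2)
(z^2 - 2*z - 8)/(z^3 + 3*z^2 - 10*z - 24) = (z - 4)/(z^2 + z - 12)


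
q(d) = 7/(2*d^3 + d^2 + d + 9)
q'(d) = 7*(-6*d^2 - 2*d - 1)/(2*d^3 + d^2 + d + 9)^2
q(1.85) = 0.26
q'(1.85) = -0.24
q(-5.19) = -0.03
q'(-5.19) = -0.02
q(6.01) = 0.01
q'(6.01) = -0.01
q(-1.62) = 4.66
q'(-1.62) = -41.94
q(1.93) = 0.24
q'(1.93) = -0.23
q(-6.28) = -0.02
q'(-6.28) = -0.01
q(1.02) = 0.53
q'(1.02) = -0.37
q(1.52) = 0.35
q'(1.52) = -0.32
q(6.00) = 0.01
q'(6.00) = -0.00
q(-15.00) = 0.00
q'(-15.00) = 0.00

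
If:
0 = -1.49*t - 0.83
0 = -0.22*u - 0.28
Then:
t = -0.56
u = -1.27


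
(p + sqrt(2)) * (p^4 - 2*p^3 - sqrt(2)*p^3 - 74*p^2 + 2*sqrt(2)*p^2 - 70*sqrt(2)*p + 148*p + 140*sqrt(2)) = p^5 - 2*p^4 - 76*p^3 - 144*sqrt(2)*p^2 + 152*p^2 - 140*p + 288*sqrt(2)*p + 280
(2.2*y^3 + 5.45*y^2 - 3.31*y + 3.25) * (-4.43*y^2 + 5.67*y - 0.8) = -9.746*y^5 - 11.6695*y^4 + 43.8048*y^3 - 37.5252*y^2 + 21.0755*y - 2.6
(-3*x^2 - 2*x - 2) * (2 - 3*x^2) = 9*x^4 + 6*x^3 - 4*x - 4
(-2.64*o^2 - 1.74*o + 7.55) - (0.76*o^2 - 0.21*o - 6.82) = -3.4*o^2 - 1.53*o + 14.37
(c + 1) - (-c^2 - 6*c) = c^2 + 7*c + 1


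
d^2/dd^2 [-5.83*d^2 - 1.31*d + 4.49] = -11.6600000000000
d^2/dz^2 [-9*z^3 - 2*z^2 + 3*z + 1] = -54*z - 4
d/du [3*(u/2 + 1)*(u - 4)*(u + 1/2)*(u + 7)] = 6*u^3 + 99*u^2/4 - 117*u/2 - 201/2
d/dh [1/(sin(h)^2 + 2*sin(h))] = -2*(sin(h) + 1)*cos(h)/((sin(h) + 2)^2*sin(h)^2)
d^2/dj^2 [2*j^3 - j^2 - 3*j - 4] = 12*j - 2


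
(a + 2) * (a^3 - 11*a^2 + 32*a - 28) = a^4 - 9*a^3 + 10*a^2 + 36*a - 56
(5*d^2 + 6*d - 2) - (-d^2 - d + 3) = 6*d^2 + 7*d - 5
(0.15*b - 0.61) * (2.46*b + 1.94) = 0.369*b^2 - 1.2096*b - 1.1834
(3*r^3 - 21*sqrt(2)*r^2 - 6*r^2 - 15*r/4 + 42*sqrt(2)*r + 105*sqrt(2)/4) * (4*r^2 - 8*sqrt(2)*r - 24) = 12*r^5 - 108*sqrt(2)*r^4 - 24*r^4 + 249*r^3 + 216*sqrt(2)*r^3 - 528*r^2 + 639*sqrt(2)*r^2 - 1008*sqrt(2)*r - 330*r - 630*sqrt(2)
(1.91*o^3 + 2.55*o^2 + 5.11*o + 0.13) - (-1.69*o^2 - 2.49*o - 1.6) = 1.91*o^3 + 4.24*o^2 + 7.6*o + 1.73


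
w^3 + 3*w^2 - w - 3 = (w - 1)*(w + 1)*(w + 3)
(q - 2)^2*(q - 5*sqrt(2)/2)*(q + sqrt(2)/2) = q^4 - 4*q^3 - 2*sqrt(2)*q^3 + 3*q^2/2 + 8*sqrt(2)*q^2 - 8*sqrt(2)*q + 10*q - 10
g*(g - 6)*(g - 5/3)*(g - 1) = g^4 - 26*g^3/3 + 53*g^2/3 - 10*g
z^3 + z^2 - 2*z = z*(z - 1)*(z + 2)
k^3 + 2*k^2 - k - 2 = (k - 1)*(k + 1)*(k + 2)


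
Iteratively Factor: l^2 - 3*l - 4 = (l - 4)*(l + 1)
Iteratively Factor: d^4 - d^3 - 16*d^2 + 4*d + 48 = (d + 2)*(d^3 - 3*d^2 - 10*d + 24) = (d - 2)*(d + 2)*(d^2 - d - 12) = (d - 4)*(d - 2)*(d + 2)*(d + 3)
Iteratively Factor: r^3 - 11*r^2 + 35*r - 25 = (r - 1)*(r^2 - 10*r + 25) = (r - 5)*(r - 1)*(r - 5)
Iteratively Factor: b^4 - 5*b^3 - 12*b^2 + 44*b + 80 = (b - 4)*(b^3 - b^2 - 16*b - 20) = (b - 5)*(b - 4)*(b^2 + 4*b + 4) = (b - 5)*(b - 4)*(b + 2)*(b + 2)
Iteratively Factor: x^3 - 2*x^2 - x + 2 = (x - 1)*(x^2 - x - 2) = (x - 1)*(x + 1)*(x - 2)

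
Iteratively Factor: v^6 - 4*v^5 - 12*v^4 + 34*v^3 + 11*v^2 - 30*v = (v + 3)*(v^5 - 7*v^4 + 9*v^3 + 7*v^2 - 10*v) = (v + 1)*(v + 3)*(v^4 - 8*v^3 + 17*v^2 - 10*v) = (v - 2)*(v + 1)*(v + 3)*(v^3 - 6*v^2 + 5*v) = v*(v - 2)*(v + 1)*(v + 3)*(v^2 - 6*v + 5) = v*(v - 2)*(v - 1)*(v + 1)*(v + 3)*(v - 5)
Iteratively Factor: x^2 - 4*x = (x)*(x - 4)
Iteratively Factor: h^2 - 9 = (h - 3)*(h + 3)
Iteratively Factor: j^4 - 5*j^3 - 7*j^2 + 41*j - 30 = (j + 3)*(j^3 - 8*j^2 + 17*j - 10) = (j - 5)*(j + 3)*(j^2 - 3*j + 2) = (j - 5)*(j - 2)*(j + 3)*(j - 1)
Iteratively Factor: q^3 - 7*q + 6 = (q + 3)*(q^2 - 3*q + 2) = (q - 1)*(q + 3)*(q - 2)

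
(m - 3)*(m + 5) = m^2 + 2*m - 15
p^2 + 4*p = p*(p + 4)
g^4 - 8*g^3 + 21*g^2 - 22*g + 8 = (g - 4)*(g - 2)*(g - 1)^2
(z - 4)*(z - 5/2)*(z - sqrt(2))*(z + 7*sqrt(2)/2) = z^4 - 13*z^3/2 + 5*sqrt(2)*z^3/2 - 65*sqrt(2)*z^2/4 + 3*z^2 + 25*sqrt(2)*z + 91*z/2 - 70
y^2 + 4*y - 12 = (y - 2)*(y + 6)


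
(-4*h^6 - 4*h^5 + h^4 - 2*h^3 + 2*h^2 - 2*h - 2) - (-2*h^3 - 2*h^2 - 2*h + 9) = -4*h^6 - 4*h^5 + h^4 + 4*h^2 - 11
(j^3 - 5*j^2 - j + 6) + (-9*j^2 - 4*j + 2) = j^3 - 14*j^2 - 5*j + 8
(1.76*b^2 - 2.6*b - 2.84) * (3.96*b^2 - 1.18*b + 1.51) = 6.9696*b^4 - 12.3728*b^3 - 5.5208*b^2 - 0.574800000000001*b - 4.2884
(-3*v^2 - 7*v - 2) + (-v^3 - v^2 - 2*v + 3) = -v^3 - 4*v^2 - 9*v + 1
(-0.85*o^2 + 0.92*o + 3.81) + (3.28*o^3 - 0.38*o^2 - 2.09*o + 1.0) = 3.28*o^3 - 1.23*o^2 - 1.17*o + 4.81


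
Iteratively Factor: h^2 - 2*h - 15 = (h + 3)*(h - 5)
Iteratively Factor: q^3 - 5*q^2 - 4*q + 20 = (q - 5)*(q^2 - 4) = (q - 5)*(q + 2)*(q - 2)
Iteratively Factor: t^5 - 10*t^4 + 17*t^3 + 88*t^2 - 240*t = (t)*(t^4 - 10*t^3 + 17*t^2 + 88*t - 240) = t*(t - 4)*(t^3 - 6*t^2 - 7*t + 60) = t*(t - 4)^2*(t^2 - 2*t - 15) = t*(t - 5)*(t - 4)^2*(t + 3)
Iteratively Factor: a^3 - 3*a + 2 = (a - 1)*(a^2 + a - 2) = (a - 1)^2*(a + 2)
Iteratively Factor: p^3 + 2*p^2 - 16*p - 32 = (p - 4)*(p^2 + 6*p + 8) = (p - 4)*(p + 2)*(p + 4)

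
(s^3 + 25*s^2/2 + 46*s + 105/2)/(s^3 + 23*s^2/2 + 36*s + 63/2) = (2*s + 5)/(2*s + 3)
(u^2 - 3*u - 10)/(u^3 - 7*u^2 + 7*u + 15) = (u + 2)/(u^2 - 2*u - 3)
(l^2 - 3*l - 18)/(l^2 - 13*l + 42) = (l + 3)/(l - 7)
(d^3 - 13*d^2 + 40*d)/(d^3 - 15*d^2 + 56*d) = (d - 5)/(d - 7)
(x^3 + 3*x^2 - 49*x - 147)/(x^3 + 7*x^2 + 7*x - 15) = (x^2 - 49)/(x^2 + 4*x - 5)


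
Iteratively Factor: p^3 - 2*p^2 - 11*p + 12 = (p - 4)*(p^2 + 2*p - 3) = (p - 4)*(p + 3)*(p - 1)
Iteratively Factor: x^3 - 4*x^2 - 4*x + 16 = (x + 2)*(x^2 - 6*x + 8) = (x - 4)*(x + 2)*(x - 2)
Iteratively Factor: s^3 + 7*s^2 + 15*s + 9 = (s + 3)*(s^2 + 4*s + 3) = (s + 3)^2*(s + 1)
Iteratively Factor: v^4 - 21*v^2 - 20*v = (v + 4)*(v^3 - 4*v^2 - 5*v) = (v + 1)*(v + 4)*(v^2 - 5*v) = (v - 5)*(v + 1)*(v + 4)*(v)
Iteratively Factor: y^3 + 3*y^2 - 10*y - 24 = (y + 2)*(y^2 + y - 12) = (y + 2)*(y + 4)*(y - 3)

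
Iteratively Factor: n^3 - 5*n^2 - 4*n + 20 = (n - 5)*(n^2 - 4) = (n - 5)*(n - 2)*(n + 2)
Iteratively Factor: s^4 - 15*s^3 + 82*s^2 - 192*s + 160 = (s - 4)*(s^3 - 11*s^2 + 38*s - 40) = (s - 4)^2*(s^2 - 7*s + 10) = (s - 4)^2*(s - 2)*(s - 5)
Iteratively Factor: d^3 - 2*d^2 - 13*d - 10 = (d - 5)*(d^2 + 3*d + 2) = (d - 5)*(d + 2)*(d + 1)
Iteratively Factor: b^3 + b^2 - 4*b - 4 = (b + 2)*(b^2 - b - 2) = (b + 1)*(b + 2)*(b - 2)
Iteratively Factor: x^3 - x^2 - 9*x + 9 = (x - 1)*(x^2 - 9) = (x - 3)*(x - 1)*(x + 3)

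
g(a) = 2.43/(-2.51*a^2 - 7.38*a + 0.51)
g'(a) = 2.43*(5.02*a + 7.38)/(-2.51*a^2 - 7.38*a + 0.51)^2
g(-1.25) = 0.42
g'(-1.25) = 0.08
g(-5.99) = -0.05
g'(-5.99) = -0.03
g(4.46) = -0.03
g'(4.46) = 0.01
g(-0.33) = 0.91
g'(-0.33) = 1.95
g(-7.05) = -0.03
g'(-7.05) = -0.01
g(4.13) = -0.03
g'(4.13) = 0.01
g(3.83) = -0.04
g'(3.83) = 0.02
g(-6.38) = -0.04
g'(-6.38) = -0.02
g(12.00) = -0.01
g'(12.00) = 0.00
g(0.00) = 4.76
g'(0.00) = 68.95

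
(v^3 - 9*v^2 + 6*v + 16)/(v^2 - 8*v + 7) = (v^3 - 9*v^2 + 6*v + 16)/(v^2 - 8*v + 7)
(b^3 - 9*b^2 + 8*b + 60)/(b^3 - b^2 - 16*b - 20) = (b - 6)/(b + 2)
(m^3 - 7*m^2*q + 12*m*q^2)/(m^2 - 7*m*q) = (m^2 - 7*m*q + 12*q^2)/(m - 7*q)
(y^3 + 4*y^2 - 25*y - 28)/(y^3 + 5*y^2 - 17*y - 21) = (y - 4)/(y - 3)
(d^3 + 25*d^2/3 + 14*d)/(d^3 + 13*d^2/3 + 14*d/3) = (d + 6)/(d + 2)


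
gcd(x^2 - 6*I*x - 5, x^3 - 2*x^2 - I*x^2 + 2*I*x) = x - I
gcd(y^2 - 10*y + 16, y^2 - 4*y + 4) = y - 2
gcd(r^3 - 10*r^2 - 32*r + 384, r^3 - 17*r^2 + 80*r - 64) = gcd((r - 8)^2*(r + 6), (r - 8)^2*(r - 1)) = r^2 - 16*r + 64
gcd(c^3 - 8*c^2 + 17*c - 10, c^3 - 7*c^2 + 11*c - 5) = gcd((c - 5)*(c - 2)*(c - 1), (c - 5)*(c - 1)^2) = c^2 - 6*c + 5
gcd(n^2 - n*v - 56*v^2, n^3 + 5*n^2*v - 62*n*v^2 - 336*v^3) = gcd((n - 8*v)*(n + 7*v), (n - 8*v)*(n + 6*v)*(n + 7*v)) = -n^2 + n*v + 56*v^2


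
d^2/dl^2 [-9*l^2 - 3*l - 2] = -18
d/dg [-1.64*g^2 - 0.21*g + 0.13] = -3.28*g - 0.21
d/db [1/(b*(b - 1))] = (1 - 2*b)/(b^2*(b^2 - 2*b + 1))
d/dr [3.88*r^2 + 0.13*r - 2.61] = 7.76*r + 0.13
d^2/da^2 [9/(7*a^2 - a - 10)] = 18*(49*a^2 - 7*a - (14*a - 1)^2 - 70)/(-7*a^2 + a + 10)^3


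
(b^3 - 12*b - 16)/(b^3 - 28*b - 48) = (-b^3 + 12*b + 16)/(-b^3 + 28*b + 48)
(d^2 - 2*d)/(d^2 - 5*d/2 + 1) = 2*d/(2*d - 1)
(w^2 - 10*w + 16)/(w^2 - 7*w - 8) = (w - 2)/(w + 1)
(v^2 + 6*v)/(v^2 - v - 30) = v*(v + 6)/(v^2 - v - 30)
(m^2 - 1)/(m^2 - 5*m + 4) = (m + 1)/(m - 4)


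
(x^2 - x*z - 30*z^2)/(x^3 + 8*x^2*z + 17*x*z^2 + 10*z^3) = (x - 6*z)/(x^2 + 3*x*z + 2*z^2)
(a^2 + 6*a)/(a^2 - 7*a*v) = (a + 6)/(a - 7*v)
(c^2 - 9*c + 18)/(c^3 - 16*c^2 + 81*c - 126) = 1/(c - 7)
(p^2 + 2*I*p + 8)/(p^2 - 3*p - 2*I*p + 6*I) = (p + 4*I)/(p - 3)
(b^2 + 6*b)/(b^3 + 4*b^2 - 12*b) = 1/(b - 2)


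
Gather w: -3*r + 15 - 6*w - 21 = -3*r - 6*w - 6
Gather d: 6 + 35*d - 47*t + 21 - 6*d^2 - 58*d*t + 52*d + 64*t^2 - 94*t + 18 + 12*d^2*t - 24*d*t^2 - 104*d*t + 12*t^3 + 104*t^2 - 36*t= d^2*(12*t - 6) + d*(-24*t^2 - 162*t + 87) + 12*t^3 + 168*t^2 - 177*t + 45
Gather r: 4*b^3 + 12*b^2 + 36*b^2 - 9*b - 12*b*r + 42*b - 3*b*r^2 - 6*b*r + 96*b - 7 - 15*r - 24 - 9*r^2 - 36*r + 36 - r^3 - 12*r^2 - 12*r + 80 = 4*b^3 + 48*b^2 + 129*b - r^3 + r^2*(-3*b - 21) + r*(-18*b - 63) + 85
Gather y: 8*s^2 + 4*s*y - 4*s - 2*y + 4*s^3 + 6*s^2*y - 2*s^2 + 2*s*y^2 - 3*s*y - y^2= 4*s^3 + 6*s^2 - 4*s + y^2*(2*s - 1) + y*(6*s^2 + s - 2)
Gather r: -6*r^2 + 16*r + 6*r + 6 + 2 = -6*r^2 + 22*r + 8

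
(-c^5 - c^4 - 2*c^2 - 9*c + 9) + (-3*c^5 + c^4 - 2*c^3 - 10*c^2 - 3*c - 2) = -4*c^5 - 2*c^3 - 12*c^2 - 12*c + 7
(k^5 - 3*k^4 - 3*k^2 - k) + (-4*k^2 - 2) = k^5 - 3*k^4 - 7*k^2 - k - 2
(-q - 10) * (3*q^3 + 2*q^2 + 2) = -3*q^4 - 32*q^3 - 20*q^2 - 2*q - 20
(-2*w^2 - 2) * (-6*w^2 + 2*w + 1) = 12*w^4 - 4*w^3 + 10*w^2 - 4*w - 2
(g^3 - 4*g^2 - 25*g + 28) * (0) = 0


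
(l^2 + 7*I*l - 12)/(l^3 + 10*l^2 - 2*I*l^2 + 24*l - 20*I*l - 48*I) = (l^2 + 7*I*l - 12)/(l^3 + l^2*(10 - 2*I) + l*(24 - 20*I) - 48*I)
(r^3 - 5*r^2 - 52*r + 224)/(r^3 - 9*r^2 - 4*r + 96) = (r + 7)/(r + 3)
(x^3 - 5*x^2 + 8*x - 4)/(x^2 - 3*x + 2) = x - 2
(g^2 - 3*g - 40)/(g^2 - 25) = (g - 8)/(g - 5)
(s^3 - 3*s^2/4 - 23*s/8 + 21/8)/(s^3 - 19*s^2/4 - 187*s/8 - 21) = (2*s^2 - 5*s + 3)/(2*s^2 - 13*s - 24)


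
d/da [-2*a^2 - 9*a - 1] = -4*a - 9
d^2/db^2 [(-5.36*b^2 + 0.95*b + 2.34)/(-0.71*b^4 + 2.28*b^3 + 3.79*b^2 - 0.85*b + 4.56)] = (16.211856*b^8 - 57.807348*b^7 + 85.5871760000001*b^6 + 60.52989*b^5 + 400.36569*b^4 - 1167.30507*b^3 - 702.652716*b^2 + 289.710612*b + 293.043324)/(0.357911*b^12 - 3.448044*b^11 + 5.340975*b^10 + 26.244615*b^9 - 43.662243*b^8 - 54.427746*b^7 - 6.32198199999998*b^6 - 221.248437*b^5 - 107.401665*b^4 - 53.473859*b^3 - 246.307032*b^2 + 53.02368*b - 94.818816)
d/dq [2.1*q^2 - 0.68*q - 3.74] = 4.2*q - 0.68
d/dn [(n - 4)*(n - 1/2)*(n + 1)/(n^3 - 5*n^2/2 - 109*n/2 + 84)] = 2*(2*n^4 - 208*n^3 + 861*n^2 - 1156*n - 202)/(4*n^6 - 20*n^5 - 411*n^4 + 1762*n^3 + 10201*n^2 - 36624*n + 28224)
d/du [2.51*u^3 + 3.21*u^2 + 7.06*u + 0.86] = 7.53*u^2 + 6.42*u + 7.06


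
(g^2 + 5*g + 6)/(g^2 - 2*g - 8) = (g + 3)/(g - 4)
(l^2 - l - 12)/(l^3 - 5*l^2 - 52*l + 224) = (l + 3)/(l^2 - l - 56)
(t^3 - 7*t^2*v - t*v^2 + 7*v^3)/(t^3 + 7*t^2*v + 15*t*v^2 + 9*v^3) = (t^2 - 8*t*v + 7*v^2)/(t^2 + 6*t*v + 9*v^2)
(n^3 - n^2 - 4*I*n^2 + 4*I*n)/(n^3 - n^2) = (n - 4*I)/n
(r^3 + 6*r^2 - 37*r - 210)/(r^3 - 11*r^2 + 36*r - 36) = (r^2 + 12*r + 35)/(r^2 - 5*r + 6)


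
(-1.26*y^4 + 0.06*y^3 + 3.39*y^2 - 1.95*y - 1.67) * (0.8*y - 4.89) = -1.008*y^5 + 6.2094*y^4 + 2.4186*y^3 - 18.1371*y^2 + 8.1995*y + 8.1663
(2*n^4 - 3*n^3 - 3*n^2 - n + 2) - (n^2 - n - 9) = 2*n^4 - 3*n^3 - 4*n^2 + 11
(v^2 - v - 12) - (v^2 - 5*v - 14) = 4*v + 2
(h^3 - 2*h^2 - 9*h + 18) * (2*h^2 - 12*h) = 2*h^5 - 16*h^4 + 6*h^3 + 144*h^2 - 216*h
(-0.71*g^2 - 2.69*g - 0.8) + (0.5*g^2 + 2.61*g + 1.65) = -0.21*g^2 - 0.0800000000000001*g + 0.85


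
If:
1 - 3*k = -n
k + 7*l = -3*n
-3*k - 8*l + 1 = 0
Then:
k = 17/59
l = 1/59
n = -8/59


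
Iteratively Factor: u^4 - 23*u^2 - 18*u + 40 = (u + 2)*(u^3 - 2*u^2 - 19*u + 20) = (u + 2)*(u + 4)*(u^2 - 6*u + 5) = (u - 1)*(u + 2)*(u + 4)*(u - 5)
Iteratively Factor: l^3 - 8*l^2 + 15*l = (l - 5)*(l^2 - 3*l) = l*(l - 5)*(l - 3)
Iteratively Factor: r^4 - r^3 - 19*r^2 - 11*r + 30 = (r - 5)*(r^3 + 4*r^2 + r - 6) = (r - 5)*(r + 3)*(r^2 + r - 2) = (r - 5)*(r - 1)*(r + 3)*(r + 2)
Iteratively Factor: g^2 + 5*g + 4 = (g + 1)*(g + 4)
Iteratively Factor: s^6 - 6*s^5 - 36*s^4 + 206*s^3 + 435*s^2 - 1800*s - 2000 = (s + 1)*(s^5 - 7*s^4 - 29*s^3 + 235*s^2 + 200*s - 2000) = (s - 5)*(s + 1)*(s^4 - 2*s^3 - 39*s^2 + 40*s + 400) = (s - 5)^2*(s + 1)*(s^3 + 3*s^2 - 24*s - 80) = (s - 5)^3*(s + 1)*(s^2 + 8*s + 16) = (s - 5)^3*(s + 1)*(s + 4)*(s + 4)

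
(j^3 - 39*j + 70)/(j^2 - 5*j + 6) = (j^2 + 2*j - 35)/(j - 3)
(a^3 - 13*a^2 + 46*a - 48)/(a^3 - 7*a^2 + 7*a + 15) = (a^2 - 10*a + 16)/(a^2 - 4*a - 5)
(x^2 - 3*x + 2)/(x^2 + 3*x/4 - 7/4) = 4*(x - 2)/(4*x + 7)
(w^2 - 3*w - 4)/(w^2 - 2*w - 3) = (w - 4)/(w - 3)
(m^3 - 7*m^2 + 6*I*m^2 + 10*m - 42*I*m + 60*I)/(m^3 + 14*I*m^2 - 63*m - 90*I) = (m^2 - 7*m + 10)/(m^2 + 8*I*m - 15)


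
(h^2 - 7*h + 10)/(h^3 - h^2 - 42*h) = (-h^2 + 7*h - 10)/(h*(-h^2 + h + 42))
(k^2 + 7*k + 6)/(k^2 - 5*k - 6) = (k + 6)/(k - 6)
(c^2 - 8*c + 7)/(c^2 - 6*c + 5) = (c - 7)/(c - 5)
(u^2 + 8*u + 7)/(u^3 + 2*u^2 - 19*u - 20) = (u + 7)/(u^2 + u - 20)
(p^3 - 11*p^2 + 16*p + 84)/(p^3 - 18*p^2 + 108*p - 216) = (p^2 - 5*p - 14)/(p^2 - 12*p + 36)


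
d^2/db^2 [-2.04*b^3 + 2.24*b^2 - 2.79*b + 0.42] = 4.48 - 12.24*b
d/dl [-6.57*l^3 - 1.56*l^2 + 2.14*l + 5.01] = -19.71*l^2 - 3.12*l + 2.14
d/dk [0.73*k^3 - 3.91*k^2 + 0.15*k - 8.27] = 2.19*k^2 - 7.82*k + 0.15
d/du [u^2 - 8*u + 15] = 2*u - 8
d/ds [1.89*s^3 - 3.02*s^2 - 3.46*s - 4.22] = 5.67*s^2 - 6.04*s - 3.46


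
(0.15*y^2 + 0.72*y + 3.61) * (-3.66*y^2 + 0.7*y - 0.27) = -0.549*y^4 - 2.5302*y^3 - 12.7491*y^2 + 2.3326*y - 0.9747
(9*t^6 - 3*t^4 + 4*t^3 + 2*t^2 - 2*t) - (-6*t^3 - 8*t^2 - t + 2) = 9*t^6 - 3*t^4 + 10*t^3 + 10*t^2 - t - 2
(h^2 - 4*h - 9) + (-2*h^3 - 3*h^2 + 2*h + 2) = -2*h^3 - 2*h^2 - 2*h - 7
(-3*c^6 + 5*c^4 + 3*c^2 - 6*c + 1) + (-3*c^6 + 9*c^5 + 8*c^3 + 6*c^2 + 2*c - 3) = -6*c^6 + 9*c^5 + 5*c^4 + 8*c^3 + 9*c^2 - 4*c - 2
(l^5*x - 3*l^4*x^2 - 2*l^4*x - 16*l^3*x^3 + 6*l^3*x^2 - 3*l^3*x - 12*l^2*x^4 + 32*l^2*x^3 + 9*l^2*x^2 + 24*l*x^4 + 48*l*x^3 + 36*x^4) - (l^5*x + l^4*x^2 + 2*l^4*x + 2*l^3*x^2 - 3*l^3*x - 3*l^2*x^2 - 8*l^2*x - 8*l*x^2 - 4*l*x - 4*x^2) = -4*l^4*x^2 - 4*l^4*x - 16*l^3*x^3 + 4*l^3*x^2 - 12*l^2*x^4 + 32*l^2*x^3 + 12*l^2*x^2 + 8*l^2*x + 24*l*x^4 + 48*l*x^3 + 8*l*x^2 + 4*l*x + 36*x^4 + 4*x^2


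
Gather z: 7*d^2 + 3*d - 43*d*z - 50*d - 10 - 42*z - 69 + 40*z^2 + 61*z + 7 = 7*d^2 - 47*d + 40*z^2 + z*(19 - 43*d) - 72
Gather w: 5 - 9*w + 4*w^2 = 4*w^2 - 9*w + 5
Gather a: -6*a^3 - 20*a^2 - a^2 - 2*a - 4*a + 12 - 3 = -6*a^3 - 21*a^2 - 6*a + 9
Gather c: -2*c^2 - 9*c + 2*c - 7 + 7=-2*c^2 - 7*c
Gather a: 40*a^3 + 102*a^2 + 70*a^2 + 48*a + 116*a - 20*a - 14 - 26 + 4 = 40*a^3 + 172*a^2 + 144*a - 36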